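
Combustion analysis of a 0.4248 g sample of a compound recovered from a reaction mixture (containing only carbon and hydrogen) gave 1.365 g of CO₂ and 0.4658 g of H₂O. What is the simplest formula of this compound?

mol C = 1.365 g CO₂ ÷ 44.009 g/mol = 0.031016 mol
mol H = 2 × 0.4658 g H₂O ÷ 18.015 g/mol = 0.051712 mol
Divide by the smallest (0.031016 mol): C 1.000, H 1.667
Multiplying each by 3 gives whole numbers: C 3.00, H 5.00

C3H5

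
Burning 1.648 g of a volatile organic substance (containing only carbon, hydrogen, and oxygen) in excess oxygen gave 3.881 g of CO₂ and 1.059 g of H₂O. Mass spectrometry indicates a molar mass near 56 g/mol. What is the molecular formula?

C3H4O

mol C = 3.881 g CO₂ ÷ 44.009 g/mol = 0.088187 mol
mol H = 2 × 1.059 g H₂O ÷ 18.015 g/mol = 0.11757 mol
mass O = 1.648 − (1.0592 + 0.11851) = 0.47028 g → mol O = 0.47028 ÷ 15.999 = 0.029395 mol
Divide by the smallest (0.029395 mol): C 3.000, H 4.000, O 1.000
Empirical formula: C3H4O
Empirical-formula mass = 56.06 g/mol; 56 ÷ 56.06 ≈ 1, so the molecular formula is C3H4O.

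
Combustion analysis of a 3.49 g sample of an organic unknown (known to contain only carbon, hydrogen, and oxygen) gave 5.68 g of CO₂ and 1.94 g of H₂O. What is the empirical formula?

C6H10O5

mol C = 5.68 g CO₂ ÷ 44.009 g/mol = 0.1291 mol
mol H = 2 × 1.94 g H₂O ÷ 18.015 g/mol = 0.2154 mol
mass O = 3.49 − (1.550 + 0.2171) = 1.723 g → mol O = 1.723 ÷ 15.999 = 0.1077 mol
Divide by the smallest (0.1077 mol): C 1.199, H 2.000, O 1.000
Multiplying each by 5 gives whole numbers: C 5.99, H 10.00, O 5.00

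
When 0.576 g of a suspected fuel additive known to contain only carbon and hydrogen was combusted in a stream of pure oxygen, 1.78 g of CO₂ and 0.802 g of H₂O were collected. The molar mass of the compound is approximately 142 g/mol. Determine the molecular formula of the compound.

C10H22

mol C = 1.78 g CO₂ ÷ 44.009 g/mol = 0.04045 mol
mol H = 2 × 0.802 g H₂O ÷ 18.015 g/mol = 0.08904 mol
Divide by the smallest (0.04045 mol): C 1.000, H 2.201
Multiplying each by 5 gives whole numbers: C 5.00, H 11.01
Empirical formula: C5H11
Empirical-formula mass = 71.14 g/mol; 142 ÷ 71.14 ≈ 2, so the molecular formula is C10H22.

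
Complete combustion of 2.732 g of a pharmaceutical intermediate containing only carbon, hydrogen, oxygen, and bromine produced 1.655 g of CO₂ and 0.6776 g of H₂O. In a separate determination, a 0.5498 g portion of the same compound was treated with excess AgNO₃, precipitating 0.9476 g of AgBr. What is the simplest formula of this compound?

mol C = 1.655 g CO₂ ÷ 44.009 g/mol = 0.037606 mol
mol H = 2 × 0.6776 g H₂O ÷ 18.015 g/mol = 0.075226 mol
From the AgBr data: mol Br per gram of compound = (0.9476 ÷ 187.772) ÷ 0.5498 = 0.0091789 mol/g, so in the 2.732 g combustion sample mol Br = 0.025077 mol
mass O = 2.732 − (0.45168 + 0.075828 + 2.0037) = 0.20076 g → mol O = 0.20076 ÷ 15.999 = 0.012548 mol
Divide by the smallest (0.012548 mol): C 2.997, H 5.995, Br 1.998, O 1.000

C3H6Br2O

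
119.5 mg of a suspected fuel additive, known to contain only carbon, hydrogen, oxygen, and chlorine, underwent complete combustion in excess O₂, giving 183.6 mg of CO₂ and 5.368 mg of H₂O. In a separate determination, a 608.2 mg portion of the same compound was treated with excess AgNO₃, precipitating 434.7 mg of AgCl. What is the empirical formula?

C7HClO5

mol C = 0.1836 g CO₂ ÷ 44.009 g/mol = 0.0041719 mol
mol H = 2 × 0.005368 g H₂O ÷ 18.015 g/mol = 0.00059595 mol
From the AgCl data: mol Cl per gram of compound = (0.4347 ÷ 143.318) ÷ 0.6082 = 0.0049870 mol/g, so in the 0.1195 g combustion sample mol Cl = 0.00059595 mol
mass O = 0.1195 − (0.050108 + 0.00060072 + 0.021126) = 0.047664 g → mol O = 0.047664 ÷ 15.999 = 0.0029792 mol
Divide by the smallest (0.00059595 mol): C 7.000, H 1.000, Cl 1.000, O 4.999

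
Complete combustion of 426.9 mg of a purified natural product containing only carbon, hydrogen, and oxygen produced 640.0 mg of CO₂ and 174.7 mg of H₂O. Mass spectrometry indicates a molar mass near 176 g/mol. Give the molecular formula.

mol C = 0.6400 g CO₂ ÷ 44.009 g/mol = 0.014542 mol
mol H = 2 × 0.1747 g H₂O ÷ 18.015 g/mol = 0.019395 mol
mass O = 0.4269 − (0.17467 + 0.019550) = 0.23268 g → mol O = 0.23268 ÷ 15.999 = 0.014543 mol
Divide by the smallest (0.014542 mol): C 1.000, H 1.334, O 1.000
Multiplying each by 3 gives whole numbers: C 3.00, H 4.00, O 3.00
Empirical formula: C3H4O3
Empirical-formula mass = 88.06 g/mol; 176 ÷ 88.06 ≈ 2, so the molecular formula is C6H8O6.

C6H8O6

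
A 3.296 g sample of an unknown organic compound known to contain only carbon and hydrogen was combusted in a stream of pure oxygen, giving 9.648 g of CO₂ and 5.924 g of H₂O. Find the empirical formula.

CH3

mol C = 9.648 g CO₂ ÷ 44.009 g/mol = 0.21923 mol
mol H = 2 × 5.924 g H₂O ÷ 18.015 g/mol = 0.65767 mol
Divide by the smallest (0.21923 mol): C 1.000, H 3.000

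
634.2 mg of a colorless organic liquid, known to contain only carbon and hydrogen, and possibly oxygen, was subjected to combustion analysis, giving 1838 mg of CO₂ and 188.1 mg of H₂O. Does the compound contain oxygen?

yes

mol C = 1.838 g CO₂ ÷ 44.009 g/mol = 0.041764 mol
mol H = 2 × 0.1881 g H₂O ÷ 18.015 g/mol = 0.020883 mol
C and H account for only 0.52268 g of the 0.6342 g sample; the remaining 0.11152 g must be oxygen.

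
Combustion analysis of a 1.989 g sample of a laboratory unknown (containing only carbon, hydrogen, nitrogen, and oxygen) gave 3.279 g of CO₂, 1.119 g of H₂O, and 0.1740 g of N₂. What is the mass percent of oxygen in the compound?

mol C = 3.279 g CO₂ ÷ 44.009 g/mol = 0.074507 mol
mol H = 2 × 1.119 g H₂O ÷ 18.015 g/mol = 0.12423 mol
mol N = 2 × 0.1740 g N₂ ÷ 28.014 g/mol = 0.012422 mol
mass O = 1.989 − (0.89491 + 0.12522 + 0.17400) = 0.79487 g → mol O = 0.79487 ÷ 15.999 = 0.049682 mol
mass % O = 0.79487 g ÷ 1.989 g × 100%

39.96%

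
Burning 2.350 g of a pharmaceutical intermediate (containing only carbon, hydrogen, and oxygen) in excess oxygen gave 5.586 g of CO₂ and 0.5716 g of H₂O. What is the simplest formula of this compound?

mol C = 5.586 g CO₂ ÷ 44.009 g/mol = 0.12693 mol
mol H = 2 × 0.5716 g H₂O ÷ 18.015 g/mol = 0.063458 mol
mass O = 2.350 − (1.5245 + 0.063966) = 0.76149 g → mol O = 0.76149 ÷ 15.999 = 0.047596 mol
Divide by the smallest (0.047596 mol): C 2.667, H 1.333, O 1.000
Multiplying each by 3 gives whole numbers: C 8.00, H 4.00, O 3.00

C8H4O3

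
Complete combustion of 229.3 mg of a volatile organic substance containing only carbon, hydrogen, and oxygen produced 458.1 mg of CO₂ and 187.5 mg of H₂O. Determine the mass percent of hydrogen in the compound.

9.15%

mol C = 0.4581 g CO₂ ÷ 44.009 g/mol = 0.010409 mol
mol H = 2 × 0.1875 g H₂O ÷ 18.015 g/mol = 0.020816 mol
mass O = 0.2293 − (0.12503 + 0.020983) = 0.083292 g → mol O = 0.083292 ÷ 15.999 = 0.0052061 mol
mass % H = 0.020983 g ÷ 0.2293 g × 100%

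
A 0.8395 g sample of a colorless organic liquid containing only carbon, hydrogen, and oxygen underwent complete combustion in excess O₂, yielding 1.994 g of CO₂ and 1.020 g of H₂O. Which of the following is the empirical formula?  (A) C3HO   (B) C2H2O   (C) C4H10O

mol C = 1.994 g CO₂ ÷ 44.009 g/mol = 0.045309 mol
mol H = 2 × 1.020 g H₂O ÷ 18.015 g/mol = 0.11324 mol
mass O = 0.8395 − (0.54421 + 0.11414) = 0.18115 g → mol O = 0.18115 ÷ 15.999 = 0.011323 mol
Divide by the smallest (0.011323 mol): C 4.002, H 10.001, O 1.000

(C) C4H10O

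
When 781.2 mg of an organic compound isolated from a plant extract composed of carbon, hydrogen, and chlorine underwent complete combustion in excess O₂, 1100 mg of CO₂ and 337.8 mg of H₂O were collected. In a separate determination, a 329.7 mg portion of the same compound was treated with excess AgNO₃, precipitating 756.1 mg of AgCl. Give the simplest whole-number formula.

mol C = 1.100 g CO₂ ÷ 44.009 g/mol = 0.024995 mol
mol H = 2 × 0.3378 g H₂O ÷ 18.015 g/mol = 0.037502 mol
From the AgCl data: mol Cl per gram of compound = (0.7561 ÷ 143.318) ÷ 0.3297 = 0.016001 mol/g, so in the 0.7812 g combustion sample mol Cl = 0.012500 mol
Divide by the smallest (0.012500 mol): C 2.000, H 3.000, Cl 1.000

C2H3Cl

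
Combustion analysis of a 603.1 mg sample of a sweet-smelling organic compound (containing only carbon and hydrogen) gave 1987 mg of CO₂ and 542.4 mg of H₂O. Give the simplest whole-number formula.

C3H4

mol C = 1.987 g CO₂ ÷ 44.009 g/mol = 0.045150 mol
mol H = 2 × 0.5424 g H₂O ÷ 18.015 g/mol = 0.060216 mol
Divide by the smallest (0.045150 mol): C 1.000, H 1.334
Multiplying each by 3 gives whole numbers: C 3.00, H 4.00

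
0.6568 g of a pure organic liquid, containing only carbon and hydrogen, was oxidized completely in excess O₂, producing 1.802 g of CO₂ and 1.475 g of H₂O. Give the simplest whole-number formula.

mol C = 1.802 g CO₂ ÷ 44.009 g/mol = 0.040946 mol
mol H = 2 × 1.475 g H₂O ÷ 18.015 g/mol = 0.16375 mol
Divide by the smallest (0.040946 mol): C 1.000, H 3.999

CH4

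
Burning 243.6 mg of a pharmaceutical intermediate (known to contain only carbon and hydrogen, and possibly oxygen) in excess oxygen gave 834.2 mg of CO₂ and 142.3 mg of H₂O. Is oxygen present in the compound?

mol C = 0.8342 g CO₂ ÷ 44.009 g/mol = 0.018955 mol
mol H = 2 × 0.1423 g H₂O ÷ 18.015 g/mol = 0.015798 mol
C and H together account for 0.24360 g — essentially the entire 0.2436 g sample — so the compound contains no oxygen.

no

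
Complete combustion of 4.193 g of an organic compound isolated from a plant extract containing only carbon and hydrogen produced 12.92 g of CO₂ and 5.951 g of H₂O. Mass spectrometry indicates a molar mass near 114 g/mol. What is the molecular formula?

C8H18

mol C = 12.92 g CO₂ ÷ 44.009 g/mol = 0.29358 mol
mol H = 2 × 5.951 g H₂O ÷ 18.015 g/mol = 0.66067 mol
Divide by the smallest (0.29358 mol): C 1.000, H 2.250
Multiplying each by 4 gives whole numbers: C 4.00, H 9.00
Empirical formula: C4H9
Empirical-formula mass = 57.12 g/mol; 114 ÷ 57.12 ≈ 2, so the molecular formula is C8H18.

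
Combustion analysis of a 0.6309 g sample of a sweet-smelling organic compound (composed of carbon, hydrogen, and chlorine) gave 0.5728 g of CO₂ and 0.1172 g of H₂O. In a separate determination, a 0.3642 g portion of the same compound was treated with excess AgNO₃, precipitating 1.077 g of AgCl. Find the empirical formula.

CHCl

mol C = 0.5728 g CO₂ ÷ 44.009 g/mol = 0.013016 mol
mol H = 2 × 0.1172 g H₂O ÷ 18.015 g/mol = 0.013011 mol
From the AgCl data: mol Cl per gram of compound = (1.077 ÷ 143.318) ÷ 0.3642 = 0.020634 mol/g, so in the 0.6309 g combustion sample mol Cl = 0.013018 mol
Divide by the smallest (0.013011 mol): C 1.000, H 1.000, Cl 1.000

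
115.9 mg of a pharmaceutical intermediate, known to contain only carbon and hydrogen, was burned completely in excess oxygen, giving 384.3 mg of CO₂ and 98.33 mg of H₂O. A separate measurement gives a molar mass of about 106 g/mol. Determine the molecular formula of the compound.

mol C = 0.3843 g CO₂ ÷ 44.009 g/mol = 0.0087323 mol
mol H = 2 × 0.09833 g H₂O ÷ 18.015 g/mol = 0.010916 mol
Divide by the smallest (0.0087323 mol): C 1.000, H 1.250
Multiplying each by 4 gives whole numbers: C 4.00, H 5.00
Empirical formula: C4H5
Empirical-formula mass = 53.08 g/mol; 106 ÷ 53.08 ≈ 2, so the molecular formula is C8H10.

C8H10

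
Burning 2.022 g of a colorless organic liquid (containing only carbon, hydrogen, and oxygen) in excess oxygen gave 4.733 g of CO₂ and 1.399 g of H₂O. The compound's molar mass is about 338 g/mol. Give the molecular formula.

mol C = 4.733 g CO₂ ÷ 44.009 g/mol = 0.10755 mol
mol H = 2 × 1.399 g H₂O ÷ 18.015 g/mol = 0.15532 mol
mass O = 2.022 − (1.2917 + 0.15656) = 0.57371 g → mol O = 0.57371 ÷ 15.999 = 0.035859 mol
Divide by the smallest (0.035859 mol): C 2.999, H 4.331, O 1.000
Multiplying each by 3 gives whole numbers: C 9.00, H 12.99, O 3.00
Empirical formula: C9H13O3
Empirical-formula mass = 169.20 g/mol; 338 ÷ 169.20 ≈ 2, so the molecular formula is C18H26O6.

C18H26O6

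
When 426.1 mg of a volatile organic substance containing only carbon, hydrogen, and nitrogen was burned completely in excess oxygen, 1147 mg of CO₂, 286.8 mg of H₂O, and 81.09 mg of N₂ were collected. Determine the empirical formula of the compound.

C9H11N2

mol C = 1.147 g CO₂ ÷ 44.009 g/mol = 0.026063 mol
mol H = 2 × 0.2868 g H₂O ÷ 18.015 g/mol = 0.031840 mol
mol N = 2 × 0.08109 g N₂ ÷ 28.014 g/mol = 0.0057892 mol
Divide by the smallest (0.0057892 mol): C 4.502, H 5.500, N 1.000
Multiplying each by 2 gives whole numbers: C 9.00, H 11.00, N 2.00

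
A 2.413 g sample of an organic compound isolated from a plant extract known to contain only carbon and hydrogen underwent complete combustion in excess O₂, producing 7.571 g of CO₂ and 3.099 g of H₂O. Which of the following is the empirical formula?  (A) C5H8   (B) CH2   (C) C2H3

mol C = 7.571 g CO₂ ÷ 44.009 g/mol = 0.17203 mol
mol H = 2 × 3.099 g H₂O ÷ 18.015 g/mol = 0.34405 mol
Divide by the smallest (0.17203 mol): C 1.000, H 2.000

(B) CH2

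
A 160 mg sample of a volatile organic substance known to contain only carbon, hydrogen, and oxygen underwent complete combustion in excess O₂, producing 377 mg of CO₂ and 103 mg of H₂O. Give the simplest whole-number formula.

C3H4O

mol C = 0.377 g CO₂ ÷ 44.009 g/mol = 0.008566 mol
mol H = 2 × 0.103 g H₂O ÷ 18.015 g/mol = 0.01143 mol
mass O = 0.160 − (0.1029 + 0.01153) = 0.04558 g → mol O = 0.04558 ÷ 15.999 = 0.002849 mol
Divide by the smallest (0.002849 mol): C 3.007, H 4.014, O 1.000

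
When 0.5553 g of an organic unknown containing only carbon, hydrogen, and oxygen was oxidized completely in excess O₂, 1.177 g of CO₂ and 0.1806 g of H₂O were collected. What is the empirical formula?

C4H3O2

mol C = 1.177 g CO₂ ÷ 44.009 g/mol = 0.026745 mol
mol H = 2 × 0.1806 g H₂O ÷ 18.015 g/mol = 0.020050 mol
mass O = 0.5553 − (0.32123 + 0.020210) = 0.21386 g → mol O = 0.21386 ÷ 15.999 = 0.013367 mol
Divide by the smallest (0.013367 mol): C 2.001, H 1.500, O 1.000
Multiplying each by 2 gives whole numbers: C 4.00, H 3.00, O 2.00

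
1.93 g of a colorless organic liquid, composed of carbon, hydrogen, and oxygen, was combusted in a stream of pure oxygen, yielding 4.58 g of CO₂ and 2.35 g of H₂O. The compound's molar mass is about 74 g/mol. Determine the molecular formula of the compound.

mol C = 4.58 g CO₂ ÷ 44.009 g/mol = 0.1041 mol
mol H = 2 × 2.35 g H₂O ÷ 18.015 g/mol = 0.2609 mol
mass O = 1.93 − (1.250 + 0.2630) = 0.4170 g → mol O = 0.4170 ÷ 15.999 = 0.02607 mol
Divide by the smallest (0.02607 mol): C 3.992, H 10.009, O 1.000
Empirical formula: C4H10O
Empirical-formula mass = 74.12 g/mol; 74 ÷ 74.12 ≈ 1, so the molecular formula is C4H10O.

C4H10O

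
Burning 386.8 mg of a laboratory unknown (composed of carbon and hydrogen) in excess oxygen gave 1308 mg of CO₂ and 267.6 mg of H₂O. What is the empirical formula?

mol C = 1.308 g CO₂ ÷ 44.009 g/mol = 0.029721 mol
mol H = 2 × 0.2676 g H₂O ÷ 18.015 g/mol = 0.029709 mol
Divide by the smallest (0.029709 mol): C 1.000, H 1.000

CH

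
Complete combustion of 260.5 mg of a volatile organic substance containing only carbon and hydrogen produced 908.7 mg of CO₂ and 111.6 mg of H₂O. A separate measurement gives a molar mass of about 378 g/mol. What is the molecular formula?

C30H18

mol C = 0.9087 g CO₂ ÷ 44.009 g/mol = 0.020648 mol
mol H = 2 × 0.1116 g H₂O ÷ 18.015 g/mol = 0.012390 mol
Divide by the smallest (0.012390 mol): C 1.667, H 1.000
Multiplying each by 3 gives whole numbers: C 5.00, H 3.00
Empirical formula: C5H3
Empirical-formula mass = 63.08 g/mol; 378 ÷ 63.08 ≈ 6, so the molecular formula is C30H18.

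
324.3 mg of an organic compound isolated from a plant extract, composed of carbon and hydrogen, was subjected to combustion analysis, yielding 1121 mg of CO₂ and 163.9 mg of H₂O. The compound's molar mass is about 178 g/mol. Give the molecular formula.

mol C = 1.121 g CO₂ ÷ 44.009 g/mol = 0.025472 mol
mol H = 2 × 0.1639 g H₂O ÷ 18.015 g/mol = 0.018196 mol
Divide by the smallest (0.018196 mol): C 1.400, H 1.000
Multiplying each by 5 gives whole numbers: C 7.00, H 5.00
Empirical formula: C7H5
Empirical-formula mass = 89.12 g/mol; 178 ÷ 89.12 ≈ 2, so the molecular formula is C14H10.

C14H10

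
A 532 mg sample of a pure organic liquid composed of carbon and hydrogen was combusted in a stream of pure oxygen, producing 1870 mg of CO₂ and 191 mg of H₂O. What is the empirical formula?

C2H

mol C = 1.87 g CO₂ ÷ 44.009 g/mol = 0.04249 mol
mol H = 2 × 0.191 g H₂O ÷ 18.015 g/mol = 0.02120 mol
Divide by the smallest (0.02120 mol): C 2.004, H 1.000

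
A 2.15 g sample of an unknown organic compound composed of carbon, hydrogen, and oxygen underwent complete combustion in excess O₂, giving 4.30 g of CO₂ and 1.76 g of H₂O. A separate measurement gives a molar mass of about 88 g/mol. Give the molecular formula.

C4H8O2

mol C = 4.30 g CO₂ ÷ 44.009 g/mol = 0.09771 mol
mol H = 2 × 1.76 g H₂O ÷ 18.015 g/mol = 0.1954 mol
mass O = 2.15 − (1.174 + 0.1970) = 0.7795 g → mol O = 0.7795 ÷ 15.999 = 0.04872 mol
Divide by the smallest (0.04872 mol): C 2.005, H 4.010, O 1.000
Empirical formula: C2H4O
Empirical-formula mass = 44.05 g/mol; 88 ÷ 44.05 ≈ 2, so the molecular formula is C4H8O2.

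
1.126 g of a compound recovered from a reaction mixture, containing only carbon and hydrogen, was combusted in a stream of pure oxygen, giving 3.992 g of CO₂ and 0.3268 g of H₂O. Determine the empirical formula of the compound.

mol C = 3.992 g CO₂ ÷ 44.009 g/mol = 0.090709 mol
mol H = 2 × 0.3268 g H₂O ÷ 18.015 g/mol = 0.036281 mol
Divide by the smallest (0.036281 mol): C 2.500, H 1.000
Multiplying each by 2 gives whole numbers: C 5.00, H 2.00

C5H2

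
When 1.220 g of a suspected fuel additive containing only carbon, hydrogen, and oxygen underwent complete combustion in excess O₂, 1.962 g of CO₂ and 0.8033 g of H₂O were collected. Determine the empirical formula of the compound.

C6H12O5

mol C = 1.962 g CO₂ ÷ 44.009 g/mol = 0.044582 mol
mol H = 2 × 0.8033 g H₂O ÷ 18.015 g/mol = 0.089181 mol
mass O = 1.220 − (0.53547 + 0.089895) = 0.59463 g → mol O = 0.59463 ÷ 15.999 = 0.037167 mol
Divide by the smallest (0.037167 mol): C 1.200, H 2.399, O 1.000
Multiplying each by 5 gives whole numbers: C 6.00, H 12.00, O 5.00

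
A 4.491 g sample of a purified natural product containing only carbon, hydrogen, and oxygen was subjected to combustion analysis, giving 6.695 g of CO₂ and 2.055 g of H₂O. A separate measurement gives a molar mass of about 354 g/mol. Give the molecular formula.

mol C = 6.695 g CO₂ ÷ 44.009 g/mol = 0.15213 mol
mol H = 2 × 2.055 g H₂O ÷ 18.015 g/mol = 0.22814 mol
mass O = 4.491 − (1.8272 + 0.22997) = 2.4338 g → mol O = 2.4338 ÷ 15.999 = 0.15212 mol
Divide by the smallest (0.15212 mol): C 1.000, H 1.500, O 1.000
Multiplying each by 2 gives whole numbers: C 2.00, H 3.00, O 2.00
Empirical formula: C2H3O2
Empirical-formula mass = 59.04 g/mol; 354 ÷ 59.04 ≈ 6, so the molecular formula is C12H18O12.

C12H18O12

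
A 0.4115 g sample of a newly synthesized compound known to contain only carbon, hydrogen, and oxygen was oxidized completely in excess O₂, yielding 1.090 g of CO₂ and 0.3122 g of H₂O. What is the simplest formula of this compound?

C5H7O

mol C = 1.090 g CO₂ ÷ 44.009 g/mol = 0.024768 mol
mol H = 2 × 0.3122 g H₂O ÷ 18.015 g/mol = 0.034660 mol
mass O = 0.4115 − (0.29748 + 0.034937) = 0.079078 g → mol O = 0.079078 ÷ 15.999 = 0.0049427 mol
Divide by the smallest (0.0049427 mol): C 5.011, H 7.012, O 1.000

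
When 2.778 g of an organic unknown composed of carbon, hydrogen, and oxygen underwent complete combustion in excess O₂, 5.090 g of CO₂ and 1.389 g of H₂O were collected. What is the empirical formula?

C3H4O2

mol C = 5.090 g CO₂ ÷ 44.009 g/mol = 0.11566 mol
mol H = 2 × 1.389 g H₂O ÷ 18.015 g/mol = 0.15420 mol
mass O = 2.778 − (1.3892 + 0.15544) = 1.2334 g → mol O = 1.2334 ÷ 15.999 = 0.077092 mol
Divide by the smallest (0.077092 mol): C 1.500, H 2.000, O 1.000
Multiplying each by 2 gives whole numbers: C 3.00, H 4.00, O 2.00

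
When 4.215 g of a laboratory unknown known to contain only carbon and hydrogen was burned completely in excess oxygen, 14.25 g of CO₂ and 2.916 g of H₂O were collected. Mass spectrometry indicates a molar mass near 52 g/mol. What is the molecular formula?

C4H4

mol C = 14.25 g CO₂ ÷ 44.009 g/mol = 0.32380 mol
mol H = 2 × 2.916 g H₂O ÷ 18.015 g/mol = 0.32373 mol
Divide by the smallest (0.32373 mol): C 1.000, H 1.000
Empirical formula: CH
Empirical-formula mass = 13.02 g/mol; 52 ÷ 13.02 ≈ 4, so the molecular formula is C4H4.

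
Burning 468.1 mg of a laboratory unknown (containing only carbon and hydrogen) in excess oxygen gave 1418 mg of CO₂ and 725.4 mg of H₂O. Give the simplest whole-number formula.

C2H5

mol C = 1.418 g CO₂ ÷ 44.009 g/mol = 0.032221 mol
mol H = 2 × 0.7254 g H₂O ÷ 18.015 g/mol = 0.080533 mol
Divide by the smallest (0.032221 mol): C 1.000, H 2.499
Multiplying each by 2 gives whole numbers: C 2.00, H 5.00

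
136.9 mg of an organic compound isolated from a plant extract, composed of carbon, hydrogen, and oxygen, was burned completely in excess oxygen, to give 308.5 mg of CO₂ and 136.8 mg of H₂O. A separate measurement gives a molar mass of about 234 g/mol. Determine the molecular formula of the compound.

C12H26O4

mol C = 0.3085 g CO₂ ÷ 44.009 g/mol = 0.0070099 mol
mol H = 2 × 0.1368 g H₂O ÷ 18.015 g/mol = 0.015187 mol
mass O = 0.1369 − (0.084196 + 0.015309) = 0.037395 g → mol O = 0.037395 ÷ 15.999 = 0.0023373 mol
Divide by the smallest (0.0023373 mol): C 2.999, H 6.498, O 1.000
Multiplying each by 2 gives whole numbers: C 6.00, H 13.00, O 2.00
Empirical formula: C6H13O2
Empirical-formula mass = 117.17 g/mol; 234 ÷ 117.17 ≈ 2, so the molecular formula is C12H26O4.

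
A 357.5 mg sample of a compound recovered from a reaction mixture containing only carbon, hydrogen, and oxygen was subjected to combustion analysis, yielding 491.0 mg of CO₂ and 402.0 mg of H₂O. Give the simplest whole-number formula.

mol C = 0.4910 g CO₂ ÷ 44.009 g/mol = 0.011157 mol
mol H = 2 × 0.4020 g H₂O ÷ 18.015 g/mol = 0.044629 mol
mass O = 0.3575 − (0.13400 + 0.044987) = 0.17851 g → mol O = 0.17851 ÷ 15.999 = 0.011158 mol
Divide by the smallest (0.011157 mol): C 1.000, H 4.000, O 1.000

CH4O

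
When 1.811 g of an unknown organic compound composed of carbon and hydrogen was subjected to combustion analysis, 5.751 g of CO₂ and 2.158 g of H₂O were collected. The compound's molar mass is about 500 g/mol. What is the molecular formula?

mol C = 5.751 g CO₂ ÷ 44.009 g/mol = 0.13068 mol
mol H = 2 × 2.158 g H₂O ÷ 18.015 g/mol = 0.23958 mol
Divide by the smallest (0.13068 mol): C 1.000, H 1.833
Multiplying each by 6 gives whole numbers: C 6.00, H 11.00
Empirical formula: C6H11
Empirical-formula mass = 83.15 g/mol; 500 ÷ 83.15 ≈ 6, so the molecular formula is C36H66.

C36H66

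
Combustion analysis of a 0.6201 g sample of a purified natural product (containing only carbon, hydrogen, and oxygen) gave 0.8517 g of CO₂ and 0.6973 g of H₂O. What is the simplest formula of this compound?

mol C = 0.8517 g CO₂ ÷ 44.009 g/mol = 0.019353 mol
mol H = 2 × 0.6973 g H₂O ÷ 18.015 g/mol = 0.077413 mol
mass O = 0.6201 − (0.23245 + 0.078033) = 0.30962 g → mol O = 0.30962 ÷ 15.999 = 0.019352 mol
Divide by the smallest (0.019352 mol): C 1.000, H 4.000, O 1.000

CH4O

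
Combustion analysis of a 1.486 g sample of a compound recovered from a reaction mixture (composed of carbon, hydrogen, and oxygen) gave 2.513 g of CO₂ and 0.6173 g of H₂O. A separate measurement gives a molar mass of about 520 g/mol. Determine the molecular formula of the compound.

mol C = 2.513 g CO₂ ÷ 44.009 g/mol = 0.057102 mol
mol H = 2 × 0.6173 g H₂O ÷ 18.015 g/mol = 0.068532 mol
mass O = 1.486 − (0.68585 + 0.069080) = 0.73107 g → mol O = 0.73107 ÷ 15.999 = 0.045695 mol
Divide by the smallest (0.045695 mol): C 1.250, H 1.500, O 1.000
Multiplying each by 4 gives whole numbers: C 5.00, H 6.00, O 4.00
Empirical formula: C5H6O4
Empirical-formula mass = 130.10 g/mol; 520 ÷ 130.10 ≈ 4, so the molecular formula is C20H24O16.

C20H24O16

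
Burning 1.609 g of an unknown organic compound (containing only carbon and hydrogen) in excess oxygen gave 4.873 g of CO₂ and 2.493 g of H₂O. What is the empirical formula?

mol C = 4.873 g CO₂ ÷ 44.009 g/mol = 0.11073 mol
mol H = 2 × 2.493 g H₂O ÷ 18.015 g/mol = 0.27677 mol
Divide by the smallest (0.11073 mol): C 1.000, H 2.500
Multiplying each by 2 gives whole numbers: C 2.00, H 5.00

C2H5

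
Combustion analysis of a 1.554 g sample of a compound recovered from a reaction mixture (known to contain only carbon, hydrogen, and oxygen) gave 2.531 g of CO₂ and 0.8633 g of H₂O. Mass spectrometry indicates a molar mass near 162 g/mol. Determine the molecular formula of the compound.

mol C = 2.531 g CO₂ ÷ 44.009 g/mol = 0.057511 mol
mol H = 2 × 0.8633 g H₂O ÷ 18.015 g/mol = 0.095842 mol
mass O = 1.554 − (0.69076 + 0.096609) = 0.76663 g → mol O = 0.76663 ÷ 15.999 = 0.047917 mol
Divide by the smallest (0.047917 mol): C 1.200, H 2.000, O 1.000
Multiplying each by 5 gives whole numbers: C 6.00, H 10.00, O 5.00
Empirical formula: C6H10O5
Empirical-formula mass = 162.14 g/mol; 162 ÷ 162.14 ≈ 1, so the molecular formula is C6H10O5.

C6H10O5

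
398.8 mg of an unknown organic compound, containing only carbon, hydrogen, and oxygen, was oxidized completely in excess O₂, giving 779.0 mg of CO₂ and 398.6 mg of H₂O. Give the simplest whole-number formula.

mol C = 0.7790 g CO₂ ÷ 44.009 g/mol = 0.017701 mol
mol H = 2 × 0.3986 g H₂O ÷ 18.015 g/mol = 0.044252 mol
mass O = 0.3988 − (0.21261 + 0.044606) = 0.14159 g → mol O = 0.14159 ÷ 15.999 = 0.0088498 mol
Divide by the smallest (0.0088498 mol): C 2.000, H 5.000, O 1.000

C2H5O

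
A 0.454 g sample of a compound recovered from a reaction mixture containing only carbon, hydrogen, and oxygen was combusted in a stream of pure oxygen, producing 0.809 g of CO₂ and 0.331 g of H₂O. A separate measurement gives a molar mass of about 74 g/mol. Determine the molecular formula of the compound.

C3H6O2

mol C = 0.809 g CO₂ ÷ 44.009 g/mol = 0.01838 mol
mol H = 2 × 0.331 g H₂O ÷ 18.015 g/mol = 0.03675 mol
mass O = 0.454 − (0.2208 + 0.03704) = 0.1962 g → mol O = 0.1962 ÷ 15.999 = 0.01226 mol
Divide by the smallest (0.01226 mol): C 1.499, H 2.997, O 1.000
Multiplying each by 2 gives whole numbers: C 3.00, H 5.99, O 2.00
Empirical formula: C3H6O2
Empirical-formula mass = 74.08 g/mol; 74 ÷ 74.08 ≈ 1, so the molecular formula is C3H6O2.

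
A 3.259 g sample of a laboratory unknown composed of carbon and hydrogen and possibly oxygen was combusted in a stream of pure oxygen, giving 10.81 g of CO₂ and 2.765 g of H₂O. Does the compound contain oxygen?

no

mol C = 10.81 g CO₂ ÷ 44.009 g/mol = 0.24563 mol
mol H = 2 × 2.765 g H₂O ÷ 18.015 g/mol = 0.30697 mol
C and H together account for 3.2597 g — essentially the entire 3.259 g sample — so the compound contains no oxygen.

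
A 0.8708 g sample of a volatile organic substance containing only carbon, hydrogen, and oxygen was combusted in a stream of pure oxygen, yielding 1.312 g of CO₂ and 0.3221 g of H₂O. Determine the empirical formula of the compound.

mol C = 1.312 g CO₂ ÷ 44.009 g/mol = 0.029812 mol
mol H = 2 × 0.3221 g H₂O ÷ 18.015 g/mol = 0.035759 mol
mass O = 0.8708 − (0.35807 + 0.036045) = 0.47668 g → mol O = 0.47668 ÷ 15.999 = 0.029794 mol
Divide by the smallest (0.029794 mol): C 1.001, H 1.200, O 1.000
Multiplying each by 5 gives whole numbers: C 5.00, H 6.00, O 5.00

C5H6O5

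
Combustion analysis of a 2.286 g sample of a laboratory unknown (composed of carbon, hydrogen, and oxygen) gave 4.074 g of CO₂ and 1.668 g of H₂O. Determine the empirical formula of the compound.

mol C = 4.074 g CO₂ ÷ 44.009 g/mol = 0.092572 mol
mol H = 2 × 1.668 g H₂O ÷ 18.015 g/mol = 0.18518 mol
mass O = 2.286 − (1.1119 + 0.18666) = 0.98746 g → mol O = 0.98746 ÷ 15.999 = 0.061720 mol
Divide by the smallest (0.061720 mol): C 1.500, H 3.000, O 1.000
Multiplying each by 2 gives whole numbers: C 3.00, H 6.00, O 2.00

C3H6O2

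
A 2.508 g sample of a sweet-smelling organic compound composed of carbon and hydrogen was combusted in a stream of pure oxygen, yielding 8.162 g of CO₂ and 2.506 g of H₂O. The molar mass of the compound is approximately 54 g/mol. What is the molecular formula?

C4H6

mol C = 8.162 g CO₂ ÷ 44.009 g/mol = 0.18546 mol
mol H = 2 × 2.506 g H₂O ÷ 18.015 g/mol = 0.27821 mol
Divide by the smallest (0.18546 mol): C 1.000, H 1.500
Multiplying each by 2 gives whole numbers: C 2.00, H 3.00
Empirical formula: C2H3
Empirical-formula mass = 27.05 g/mol; 54 ÷ 27.05 ≈ 2, so the molecular formula is C4H6.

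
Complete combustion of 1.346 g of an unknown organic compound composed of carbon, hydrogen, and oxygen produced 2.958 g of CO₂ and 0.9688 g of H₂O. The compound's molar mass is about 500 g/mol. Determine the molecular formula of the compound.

mol C = 2.958 g CO₂ ÷ 44.009 g/mol = 0.067214 mol
mol H = 2 × 0.9688 g H₂O ÷ 18.015 g/mol = 0.10755 mol
mass O = 1.346 − (0.80730 + 0.10842) = 0.43028 g → mol O = 0.43028 ÷ 15.999 = 0.026894 mol
Divide by the smallest (0.026894 mol): C 2.499, H 3.999, O 1.000
Multiplying each by 2 gives whole numbers: C 5.00, H 8.00, O 2.00
Empirical formula: C5H8O2
Empirical-formula mass = 100.12 g/mol; 500 ÷ 100.12 ≈ 5, so the molecular formula is C25H40O10.

C25H40O10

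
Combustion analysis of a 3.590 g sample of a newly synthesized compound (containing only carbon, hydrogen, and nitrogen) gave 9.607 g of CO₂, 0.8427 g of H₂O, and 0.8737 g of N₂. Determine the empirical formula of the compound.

mol C = 9.607 g CO₂ ÷ 44.009 g/mol = 0.21830 mol
mol H = 2 × 0.8427 g H₂O ÷ 18.015 g/mol = 0.093555 mol
mol N = 2 × 0.8737 g N₂ ÷ 28.014 g/mol = 0.062376 mol
Divide by the smallest (0.062376 mol): C 3.500, H 1.500, N 1.000
Multiplying each by 2 gives whole numbers: C 7.00, H 3.00, N 2.00

C7H3N2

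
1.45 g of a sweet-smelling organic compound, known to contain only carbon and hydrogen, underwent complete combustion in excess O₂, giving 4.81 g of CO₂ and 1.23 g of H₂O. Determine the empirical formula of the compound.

mol C = 4.81 g CO₂ ÷ 44.009 g/mol = 0.1093 mol
mol H = 2 × 1.23 g H₂O ÷ 18.015 g/mol = 0.1366 mol
Divide by the smallest (0.1093 mol): C 1.000, H 1.249
Multiplying each by 4 gives whole numbers: C 4.00, H 5.00

C4H5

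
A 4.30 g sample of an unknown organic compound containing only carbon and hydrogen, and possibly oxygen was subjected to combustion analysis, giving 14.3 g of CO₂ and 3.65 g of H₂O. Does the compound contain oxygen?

no

mol C = 14.3 g CO₂ ÷ 44.009 g/mol = 0.3249 mol
mol H = 2 × 3.65 g H₂O ÷ 18.015 g/mol = 0.4052 mol
C and H together account for 4.311 g — essentially the entire 4.30 g sample — so the compound contains no oxygen.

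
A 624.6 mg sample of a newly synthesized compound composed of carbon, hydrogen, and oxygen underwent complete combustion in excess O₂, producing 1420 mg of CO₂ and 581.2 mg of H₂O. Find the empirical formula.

C3H6O

mol C = 1.420 g CO₂ ÷ 44.009 g/mol = 0.032266 mol
mol H = 2 × 0.5812 g H₂O ÷ 18.015 g/mol = 0.064524 mol
mass O = 0.6246 − (0.38755 + 0.065040) = 0.17201 g → mol O = 0.17201 ÷ 15.999 = 0.010751 mol
Divide by the smallest (0.010751 mol): C 3.001, H 6.001, O 1.000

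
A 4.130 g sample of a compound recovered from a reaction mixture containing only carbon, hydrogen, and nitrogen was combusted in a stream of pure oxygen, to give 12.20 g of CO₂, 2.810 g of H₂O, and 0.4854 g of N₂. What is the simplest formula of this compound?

C8H9N

mol C = 12.20 g CO₂ ÷ 44.009 g/mol = 0.27722 mol
mol H = 2 × 2.810 g H₂O ÷ 18.015 g/mol = 0.31196 mol
mol N = 2 × 0.4854 g N₂ ÷ 28.014 g/mol = 0.034654 mol
Divide by the smallest (0.034654 mol): C 8.000, H 9.002, N 1.000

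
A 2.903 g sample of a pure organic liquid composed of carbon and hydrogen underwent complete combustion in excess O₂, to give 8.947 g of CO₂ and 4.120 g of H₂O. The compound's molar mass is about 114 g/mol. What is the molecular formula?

C8H18

mol C = 8.947 g CO₂ ÷ 44.009 g/mol = 0.20330 mol
mol H = 2 × 4.120 g H₂O ÷ 18.015 g/mol = 0.45740 mol
Divide by the smallest (0.20330 mol): C 1.000, H 2.250
Multiplying each by 4 gives whole numbers: C 4.00, H 9.00
Empirical formula: C4H9
Empirical-formula mass = 57.12 g/mol; 114 ÷ 57.12 ≈ 2, so the molecular formula is C8H18.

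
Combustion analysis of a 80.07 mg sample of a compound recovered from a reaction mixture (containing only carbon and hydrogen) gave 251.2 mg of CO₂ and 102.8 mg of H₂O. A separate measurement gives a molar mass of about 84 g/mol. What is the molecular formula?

C6H12

mol C = 0.2512 g CO₂ ÷ 44.009 g/mol = 0.0057079 mol
mol H = 2 × 0.1028 g H₂O ÷ 18.015 g/mol = 0.011413 mol
Divide by the smallest (0.0057079 mol): C 1.000, H 1.999
Empirical formula: CH2
Empirical-formula mass = 14.03 g/mol; 84 ÷ 14.03 ≈ 6, so the molecular formula is C6H12.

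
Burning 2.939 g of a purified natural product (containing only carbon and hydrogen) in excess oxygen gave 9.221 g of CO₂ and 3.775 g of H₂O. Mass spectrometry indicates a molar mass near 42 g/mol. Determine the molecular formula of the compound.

mol C = 9.221 g CO₂ ÷ 44.009 g/mol = 0.20953 mol
mol H = 2 × 3.775 g H₂O ÷ 18.015 g/mol = 0.41910 mol
Divide by the smallest (0.20953 mol): C 1.000, H 2.000
Empirical formula: CH2
Empirical-formula mass = 14.03 g/mol; 42 ÷ 14.03 ≈ 3, so the molecular formula is C3H6.

C3H6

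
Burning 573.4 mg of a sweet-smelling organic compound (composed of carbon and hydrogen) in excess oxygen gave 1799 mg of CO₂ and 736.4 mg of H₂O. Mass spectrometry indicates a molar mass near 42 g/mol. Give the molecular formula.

C3H6

mol C = 1.799 g CO₂ ÷ 44.009 g/mol = 0.040878 mol
mol H = 2 × 0.7364 g H₂O ÷ 18.015 g/mol = 0.081754 mol
Divide by the smallest (0.040878 mol): C 1.000, H 2.000
Empirical formula: CH2
Empirical-formula mass = 14.03 g/mol; 42 ÷ 14.03 ≈ 3, so the molecular formula is C3H6.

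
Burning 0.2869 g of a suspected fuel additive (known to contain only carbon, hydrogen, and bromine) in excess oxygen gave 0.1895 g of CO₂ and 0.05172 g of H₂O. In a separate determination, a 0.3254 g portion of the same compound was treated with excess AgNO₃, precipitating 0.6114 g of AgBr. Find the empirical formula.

C3H4Br2

mol C = 0.1895 g CO₂ ÷ 44.009 g/mol = 0.0043059 mol
mol H = 2 × 0.05172 g H₂O ÷ 18.015 g/mol = 0.0057419 mol
From the AgBr data: mol Br per gram of compound = (0.6114 ÷ 187.772) ÷ 0.3254 = 0.010006 mol/g, so in the 0.2869 g combustion sample mol Br = 0.0028708 mol
Divide by the smallest (0.0028708 mol): C 1.500, H 2.000, Br 1.000
Multiplying each by 2 gives whole numbers: C 3.00, H 4.00, Br 2.00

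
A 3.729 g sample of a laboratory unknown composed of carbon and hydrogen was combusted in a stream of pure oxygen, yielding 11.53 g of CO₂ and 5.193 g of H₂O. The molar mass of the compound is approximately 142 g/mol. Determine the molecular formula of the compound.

C10H22

mol C = 11.53 g CO₂ ÷ 44.009 g/mol = 0.26199 mol
mol H = 2 × 5.193 g H₂O ÷ 18.015 g/mol = 0.57652 mol
Divide by the smallest (0.26199 mol): C 1.000, H 2.201
Multiplying each by 5 gives whole numbers: C 5.00, H 11.00
Empirical formula: C5H11
Empirical-formula mass = 71.14 g/mol; 142 ÷ 71.14 ≈ 2, so the molecular formula is C10H22.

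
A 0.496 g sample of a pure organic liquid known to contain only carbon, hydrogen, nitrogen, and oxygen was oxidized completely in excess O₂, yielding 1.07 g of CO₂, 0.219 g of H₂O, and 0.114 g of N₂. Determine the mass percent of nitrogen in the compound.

23.0%

mol C = 1.07 g CO₂ ÷ 44.009 g/mol = 0.02431 mol
mol H = 2 × 0.219 g H₂O ÷ 18.015 g/mol = 0.02431 mol
mol N = 2 × 0.114 g N₂ ÷ 28.014 g/mol = 0.008139 mol
mass O = 0.496 − (0.2920 + 0.02451 + 0.1140) = 0.06547 g → mol O = 0.06547 ÷ 15.999 = 0.004092 mol
mass % N = 0.1140 g ÷ 0.496 g × 100%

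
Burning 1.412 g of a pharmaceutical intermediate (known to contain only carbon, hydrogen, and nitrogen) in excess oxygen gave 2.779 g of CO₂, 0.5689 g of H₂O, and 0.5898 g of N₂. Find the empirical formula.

C3H3N2

mol C = 2.779 g CO₂ ÷ 44.009 g/mol = 0.063146 mol
mol H = 2 × 0.5689 g H₂O ÷ 18.015 g/mol = 0.063158 mol
mol N = 2 × 0.5898 g N₂ ÷ 28.014 g/mol = 0.042108 mol
Divide by the smallest (0.042108 mol): C 1.500, H 1.500, N 1.000
Multiplying each by 2 gives whole numbers: C 3.00, H 3.00, N 2.00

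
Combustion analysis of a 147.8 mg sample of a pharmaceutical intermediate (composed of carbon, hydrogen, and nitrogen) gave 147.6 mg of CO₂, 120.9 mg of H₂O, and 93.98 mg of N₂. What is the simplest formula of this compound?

CH4N2

mol C = 0.1476 g CO₂ ÷ 44.009 g/mol = 0.0033539 mol
mol H = 2 × 0.1209 g H₂O ÷ 18.015 g/mol = 0.013422 mol
mol N = 2 × 0.09398 g N₂ ÷ 28.014 g/mol = 0.0067095 mol
Divide by the smallest (0.0033539 mol): C 1.000, H 4.002, N 2.001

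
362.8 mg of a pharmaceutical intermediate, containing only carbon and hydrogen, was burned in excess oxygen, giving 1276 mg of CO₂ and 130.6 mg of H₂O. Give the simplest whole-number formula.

mol C = 1.276 g CO₂ ÷ 44.009 g/mol = 0.028994 mol
mol H = 2 × 0.1306 g H₂O ÷ 18.015 g/mol = 0.014499 mol
Divide by the smallest (0.014499 mol): C 2.000, H 1.000

C2H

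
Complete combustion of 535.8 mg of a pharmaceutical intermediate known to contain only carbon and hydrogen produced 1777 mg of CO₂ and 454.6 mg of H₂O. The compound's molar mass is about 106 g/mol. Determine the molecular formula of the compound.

C8H10

mol C = 1.777 g CO₂ ÷ 44.009 g/mol = 0.040378 mol
mol H = 2 × 0.4546 g H₂O ÷ 18.015 g/mol = 0.050469 mol
Divide by the smallest (0.040378 mol): C 1.000, H 1.250
Multiplying each by 4 gives whole numbers: C 4.00, H 5.00
Empirical formula: C4H5
Empirical-formula mass = 53.08 g/mol; 106 ÷ 53.08 ≈ 2, so the molecular formula is C8H10.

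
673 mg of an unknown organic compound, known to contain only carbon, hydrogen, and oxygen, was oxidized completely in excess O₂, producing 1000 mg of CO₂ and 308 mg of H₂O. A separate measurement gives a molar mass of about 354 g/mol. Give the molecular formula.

C12H18O12

mol C = 1.00 g CO₂ ÷ 44.009 g/mol = 0.02272 mol
mol H = 2 × 0.308 g H₂O ÷ 18.015 g/mol = 0.03419 mol
mass O = 0.673 − (0.2729 + 0.03447) = 0.3656 g → mol O = 0.3656 ÷ 15.999 = 0.02285 mol
Divide by the smallest (0.02272 mol): C 1.000, H 1.505, O 1.006
Multiplying each by 2 gives whole numbers: C 2.00, H 3.01, O 2.01
Empirical formula: C2H3O2
Empirical-formula mass = 59.04 g/mol; 354 ÷ 59.04 ≈ 6, so the molecular formula is C12H18O12.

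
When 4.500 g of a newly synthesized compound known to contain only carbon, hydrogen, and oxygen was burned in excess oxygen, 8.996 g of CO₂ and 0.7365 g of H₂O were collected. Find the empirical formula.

C5H2O3

mol C = 8.996 g CO₂ ÷ 44.009 g/mol = 0.20441 mol
mol H = 2 × 0.7365 g H₂O ÷ 18.015 g/mol = 0.081765 mol
mass O = 4.500 − (2.4552 + 0.082419) = 1.9624 g → mol O = 1.9624 ÷ 15.999 = 0.12266 mol
Divide by the smallest (0.081765 mol): C 2.500, H 1.000, O 1.500
Multiplying each by 2 gives whole numbers: C 5.00, H 2.00, O 3.00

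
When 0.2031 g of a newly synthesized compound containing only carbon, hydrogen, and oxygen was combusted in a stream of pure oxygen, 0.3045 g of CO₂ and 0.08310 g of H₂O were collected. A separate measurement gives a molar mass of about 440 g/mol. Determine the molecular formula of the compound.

C15H20O15

mol C = 0.3045 g CO₂ ÷ 44.009 g/mol = 0.0069190 mol
mol H = 2 × 0.08310 g H₂O ÷ 18.015 g/mol = 0.0092256 mol
mass O = 0.2031 − (0.083105 + 0.0092995) = 0.11070 g → mol O = 0.11070 ÷ 15.999 = 0.0069189 mol
Divide by the smallest (0.0069189 mol): C 1.000, H 1.333, O 1.000
Multiplying each by 3 gives whole numbers: C 3.00, H 4.00, O 3.00
Empirical formula: C3H4O3
Empirical-formula mass = 88.06 g/mol; 440 ÷ 88.06 ≈ 5, so the molecular formula is C15H20O15.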